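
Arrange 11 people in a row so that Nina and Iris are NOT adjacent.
Total - adjacent = 11! - (11-1)!×2 = 39916800 - 7257600 = 32659200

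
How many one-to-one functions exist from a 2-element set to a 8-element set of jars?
P(8,2) = 8!/(8-2)! = 56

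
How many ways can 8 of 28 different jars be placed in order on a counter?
P(28,8) = 28!/(28-8)! = 125318793600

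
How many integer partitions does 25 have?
Pentagonal recurrence p(n) = p(n-1) + p(n-2) - p(n-5) - p(n-7) + p(n-12) + p(n-15) - ... gives p(0..24) = 1, 1, 2, 3, 5, 7, 11, 15, 22, 30, 42, 56, 77, 101, 135, 176, 231, 297, 385, 490, 627, 792, 1002, 1255, 1575. p(25) = p(24) + p(23) - p(20) - p(18) + p(13) + p(10) - p(3) = 1575 + 1255 - 627 - 385 + 101 + 42 - 3 = 1958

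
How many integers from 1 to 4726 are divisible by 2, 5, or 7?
⌊4726/2⌋+⌊4726/5⌋+⌊4726/7⌋ - ⌊4726/10⌋-⌊4726/14⌋-⌊4726/35⌋ + ⌊4726/70⌋ = 2363+945+675 - 472-337-135 + 67 = 3106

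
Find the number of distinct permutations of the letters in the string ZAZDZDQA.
8! / (1! × 2! × 3! × 2!) = 1680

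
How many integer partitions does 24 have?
Pentagonal recurrence p(n) = p(n-1) + p(n-2) - p(n-5) - p(n-7) + p(n-12) + p(n-15) - ... gives p(0..23) = 1, 1, 2, 3, 5, 7, 11, 15, 22, 30, 42, 56, 77, 101, 135, 176, 231, 297, 385, 490, 627, 792, 1002, 1255. p(24) = p(23) + p(22) - p(19) - p(17) + p(12) + p(9) - p(2) = 1255 + 1002 - 490 - 297 + 77 + 30 - 2 = 1575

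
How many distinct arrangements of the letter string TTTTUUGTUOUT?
12! / (1! × 6! × 4! × 1!) = 27720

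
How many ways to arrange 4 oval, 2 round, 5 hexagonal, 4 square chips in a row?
15! / (4! × 2! × 5! × 4!) = 9459450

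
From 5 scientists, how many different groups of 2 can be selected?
C(5,2) = 5!/(2!×3!) = 10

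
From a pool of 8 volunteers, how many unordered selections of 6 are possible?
C(8,6) = 8!/(6!×2!) = 28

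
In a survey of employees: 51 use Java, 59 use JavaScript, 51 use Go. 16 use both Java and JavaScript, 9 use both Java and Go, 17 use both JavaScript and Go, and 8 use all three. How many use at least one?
|A∪B∪C| = 51+59+51-16-9-17+8 = 127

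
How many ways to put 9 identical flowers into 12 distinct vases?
C(9+12-1, 12-1) = C(20, 11) = 167960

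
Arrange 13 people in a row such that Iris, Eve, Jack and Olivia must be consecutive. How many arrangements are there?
Treat the 4 as one block: (13-4+1)! × 4! = 3628800 × 24 = 87091200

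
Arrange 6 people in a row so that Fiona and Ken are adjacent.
Treat as block: (6-1)! × 2! = 120 × 2 = 240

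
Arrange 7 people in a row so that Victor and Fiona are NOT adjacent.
Total - adjacent = 7! - (7-1)!×2 = 5040 - 1440 = 3600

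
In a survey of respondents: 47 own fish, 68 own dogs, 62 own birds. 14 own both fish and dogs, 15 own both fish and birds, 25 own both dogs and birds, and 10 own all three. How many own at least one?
|A∪B∪C| = 47+68+62-14-15-25+10 = 133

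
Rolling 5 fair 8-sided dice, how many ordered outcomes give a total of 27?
Coefficient of x^27 in (x + x² + ... + x^8)^5. By inclusion-exclusion on dice exceeding 8: Σ_j (-1)^j C(5,j)·C(27-1-8j, 4) = C(5,0)·C(26,4) - C(5,1)·C(18,4) + C(5,2)·C(10,4) = 1·14950 - 5·3060 + 10·210 = 1750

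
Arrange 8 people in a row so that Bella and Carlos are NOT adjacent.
Total - adjacent = 8! - (8-1)!×2 = 40320 - 10080 = 30240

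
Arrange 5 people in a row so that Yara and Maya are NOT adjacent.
Total - adjacent = 5! - (5-1)!×2 = 120 - 48 = 72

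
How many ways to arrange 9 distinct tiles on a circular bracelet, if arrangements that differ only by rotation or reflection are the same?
(9-1)!/2 = 40320/2 = 20160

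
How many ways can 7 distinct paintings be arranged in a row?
7! = 5040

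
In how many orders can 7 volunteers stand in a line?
7! = 5040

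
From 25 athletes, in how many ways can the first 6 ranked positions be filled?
P(25,6) = 25!/(25-6)! = 127512000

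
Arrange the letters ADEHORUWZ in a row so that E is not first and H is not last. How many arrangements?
By inclusion-exclusion: 9! - 2×(9-1)! + (9-2)! = 362880 - 80640 + 5040 = 287280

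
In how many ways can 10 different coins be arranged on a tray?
10! = 3628800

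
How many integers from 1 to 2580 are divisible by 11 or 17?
⌊2580/11⌋ + ⌊2580/17⌋ - ⌊2580/187⌋ = 234 + 151 - 13 = 372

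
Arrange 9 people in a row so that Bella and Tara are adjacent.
Treat as block: (9-1)! × 2! = 40320 × 2 = 80640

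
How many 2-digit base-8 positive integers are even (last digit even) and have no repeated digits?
Last∈{0,2,4,6}. Last=0: 7. Last nonzero: 3×6×P(6,0) = 18. Total = 25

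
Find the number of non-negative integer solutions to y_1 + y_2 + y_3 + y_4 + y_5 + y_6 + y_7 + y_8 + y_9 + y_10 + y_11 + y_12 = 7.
C(7+12-1, 12-1) = C(18, 11) = 31824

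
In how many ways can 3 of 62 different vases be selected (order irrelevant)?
C(62,3) = 62!/(3!×59!) = 37820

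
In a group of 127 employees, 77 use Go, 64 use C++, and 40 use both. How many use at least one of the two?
|A∪B| = |A| + |B| - |A∩B| = 77 + 64 - 40 = 101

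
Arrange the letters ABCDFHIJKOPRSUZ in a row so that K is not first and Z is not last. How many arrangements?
By inclusion-exclusion: 15! - 2×(15-1)! + (15-2)! = 1307674368000 - 174356582400 + 6227020800 = 1139544806400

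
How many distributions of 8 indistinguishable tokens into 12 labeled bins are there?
C(8+12-1, 12-1) = C(19, 11) = 75582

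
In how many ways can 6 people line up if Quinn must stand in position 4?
Fix one position: (6-1)! = 120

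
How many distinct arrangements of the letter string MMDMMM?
6! / (5! × 1!) = 6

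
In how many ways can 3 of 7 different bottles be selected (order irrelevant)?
C(7,3) = 7!/(3!×4!) = 35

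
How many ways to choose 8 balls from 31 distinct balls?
C(31,8) = 31!/(8!×23!) = 7888725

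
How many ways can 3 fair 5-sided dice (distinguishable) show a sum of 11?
Coefficient of x^11 in (x + x² + ... + x^5)^3. By inclusion-exclusion on dice exceeding 5: Σ_j (-1)^j C(3,j)·C(11-1-5j, 2) = C(3,0)·C(10,2) - C(3,1)·C(5,2) = 1·45 - 3·10 = 15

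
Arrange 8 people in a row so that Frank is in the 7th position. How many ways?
Fix one position: (8-1)! = 5040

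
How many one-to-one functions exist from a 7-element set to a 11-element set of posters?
P(11,7) = 11!/(11-7)! = 1663200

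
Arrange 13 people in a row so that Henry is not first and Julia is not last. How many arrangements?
By inclusion-exclusion: 13! - 2×(13-1)! + (13-2)! = 6227020800 - 958003200 + 39916800 = 5308934400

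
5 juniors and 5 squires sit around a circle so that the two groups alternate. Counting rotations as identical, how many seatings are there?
Fix one of the juniors: (5-1)! ways for the remaining juniors, × 5! ways for the squires = 24 × 120 = 2880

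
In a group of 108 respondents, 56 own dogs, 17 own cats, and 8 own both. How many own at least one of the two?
|A∪B| = |A| + |B| - |A∩B| = 56 + 17 - 8 = 65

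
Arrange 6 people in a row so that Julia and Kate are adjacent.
Treat as block: (6-1)! × 2! = 120 × 2 = 240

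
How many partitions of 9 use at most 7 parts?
By conjugation, equals partitions of 9 into parts ≤ 7. Let r_j(i) = number of partitions of i into parts ≤ j, for i = 0..9. r_1(i) = 1 for all i; r_j(i) = r_{j-1}(i) + r_j(i-j). Rows j = 2..7: ≤2: 1 1 2 2 3 3 4 4 5 5; ≤3: 1 1 2 3 4 5 7 8 10 12; ≤4: 1 1 2 3 5 6 9 11 15 18; ≤5: 1 1 2 3 5 7 10 13 18 23; ≤6: 1 1 2 3 5 7 11 14 20 26; ≤7: 1 1 2 3 5 7 11 15 21 28. r_7(9) = 28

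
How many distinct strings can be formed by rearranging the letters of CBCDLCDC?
8! / (1! × 4! × 2! × 1!) = 840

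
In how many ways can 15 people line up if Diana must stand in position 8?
Fix one position: (15-1)! = 87178291200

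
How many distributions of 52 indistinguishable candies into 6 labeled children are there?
C(52+6-1, 6-1) = C(57, 5) = 4187106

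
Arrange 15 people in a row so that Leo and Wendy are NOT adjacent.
Total - adjacent = 15! - (15-1)!×2 = 1307674368000 - 174356582400 = 1133317785600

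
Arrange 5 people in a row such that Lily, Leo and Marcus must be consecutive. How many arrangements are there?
Treat the 3 as one block: (5-3+1)! × 3! = 6 × 6 = 36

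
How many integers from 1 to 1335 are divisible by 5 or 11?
⌊1335/5⌋ + ⌊1335/11⌋ - ⌊1335/55⌋ = 267 + 121 - 24 = 364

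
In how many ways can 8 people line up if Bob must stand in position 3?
Fix one position: (8-1)! = 5040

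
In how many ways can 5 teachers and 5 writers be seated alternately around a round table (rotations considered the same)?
Fix one of the teachers: (5-1)! ways for the remaining teachers, × 5! ways for the writers = 24 × 120 = 2880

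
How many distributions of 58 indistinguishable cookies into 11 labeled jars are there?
C(58+11-1, 11-1) = C(68, 10) = 290752384208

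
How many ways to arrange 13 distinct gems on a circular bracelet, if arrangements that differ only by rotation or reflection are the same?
(13-1)!/2 = 479001600/2 = 239500800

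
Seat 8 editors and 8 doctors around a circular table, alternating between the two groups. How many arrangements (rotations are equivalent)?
Fix one of the editors: (8-1)! ways for the remaining editors, × 8! ways for the doctors = 5040 × 40320 = 203212800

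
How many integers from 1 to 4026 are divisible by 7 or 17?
⌊4026/7⌋ + ⌊4026/17⌋ - ⌊4026/119⌋ = 575 + 236 - 33 = 778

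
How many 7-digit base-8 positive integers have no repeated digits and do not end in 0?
Last digit: 7 nonzero choices. First digit: 6 (nonzero, ≠last). Middle 5: P(6,5) = 720. Total = 30240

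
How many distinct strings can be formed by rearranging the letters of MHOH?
4! / (2! × 1! × 1!) = 12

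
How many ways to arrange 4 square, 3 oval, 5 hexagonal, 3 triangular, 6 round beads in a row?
21! / (4! × 3! × 5! × 3! × 6!) = 684410126400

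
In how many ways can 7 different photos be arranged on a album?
7! = 5040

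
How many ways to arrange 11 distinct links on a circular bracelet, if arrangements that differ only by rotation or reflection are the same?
(11-1)!/2 = 3628800/2 = 1814400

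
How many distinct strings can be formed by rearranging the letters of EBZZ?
4! / (1! × 2! × 1!) = 12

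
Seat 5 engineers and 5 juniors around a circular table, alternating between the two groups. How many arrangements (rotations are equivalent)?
Fix one of the engineers: (5-1)! ways for the remaining engineers, × 5! ways for the juniors = 24 × 120 = 2880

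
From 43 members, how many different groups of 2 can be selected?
C(43,2) = 43!/(2!×41!) = 903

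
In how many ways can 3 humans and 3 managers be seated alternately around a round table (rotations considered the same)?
Fix one of the humans: (3-1)! ways for the remaining humans, × 3! ways for the managers = 2 × 6 = 12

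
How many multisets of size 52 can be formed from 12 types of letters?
C(52+12-1, 12-1) = C(63, 11) = 615790256823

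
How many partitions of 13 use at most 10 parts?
By conjugation, equals partitions of 13 into parts ≤ 10. Let r_j(i) = number of partitions of i into parts ≤ j, for i = 0..13. r_1(i) = 1 for all i; r_j(i) = r_{j-1}(i) + r_j(i-j). Rows j = 2..10: ≤2: 1 1 2 2 3 3 4 4 5 5 6 6 7 7; ≤3: 1 1 2 3 4 5 7 8 10 12 14 16 19 21; ≤4: 1 1 2 3 5 6 9 11 15 18 23 27 34 39; ≤5: 1 1 2 3 5 7 10 13 18 23 30 37 47 57; ≤6: 1 1 2 3 5 7 11 14 20 26 35 44 58 71; ≤7: 1 1 2 3 5 7 11 15 21 28 38 49 65 82; ≤8: 1 1 2 3 5 7 11 15 22 29 40 52 70 89; ≤9: 1 1 2 3 5 7 11 15 22 30 41 54 73 94; ≤10: 1 1 2 3 5 7 11 15 22 30 42 55 75 97. r_10(13) = 97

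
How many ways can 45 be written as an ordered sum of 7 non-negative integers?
C(45+7-1, 7-1) = C(51, 6) = 18009460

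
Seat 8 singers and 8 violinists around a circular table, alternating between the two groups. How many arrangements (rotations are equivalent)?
Fix one of the singers: (8-1)! ways for the remaining singers, × 8! ways for the violinists = 5040 × 40320 = 203212800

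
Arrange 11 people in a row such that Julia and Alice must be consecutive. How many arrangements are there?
Treat the 2 as one block: (11-2+1)! × 2! = 3628800 × 2 = 7257600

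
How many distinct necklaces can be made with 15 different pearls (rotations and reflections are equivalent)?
(15-1)!/2 = 87178291200/2 = 43589145600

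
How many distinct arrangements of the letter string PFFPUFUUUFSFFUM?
15! / (6! × 1! × 1! × 5! × 2!) = 7567560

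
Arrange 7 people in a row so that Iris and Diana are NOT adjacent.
Total - adjacent = 7! - (7-1)!×2 = 5040 - 1440 = 3600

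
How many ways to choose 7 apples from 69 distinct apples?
C(69,7) = 69!/(7!×62!) = 1078897248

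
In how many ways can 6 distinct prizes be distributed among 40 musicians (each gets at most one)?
P(40,6) = 40!/(40-6)! = 2763633600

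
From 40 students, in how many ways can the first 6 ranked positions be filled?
P(40,6) = 40!/(40-6)! = 2763633600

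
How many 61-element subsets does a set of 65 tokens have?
C(65,61) = 65!/(61!×4!) = 677040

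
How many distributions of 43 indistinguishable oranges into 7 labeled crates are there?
C(43+7-1, 7-1) = C(49, 6) = 13983816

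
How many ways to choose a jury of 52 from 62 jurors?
C(62,52) = 62!/(52!×10!) = 107518933731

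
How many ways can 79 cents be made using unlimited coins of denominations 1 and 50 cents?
Coefficient of x^79 in 1/(1-x^1) · 1/(1-x^50). Use j coins of 50 for j = 0..⌊79/50⌋ = 1, the rest in 1s: 1 + 1 = 2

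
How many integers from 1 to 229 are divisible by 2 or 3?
⌊229/2⌋ + ⌊229/3⌋ - ⌊229/6⌋ = 114 + 76 - 38 = 152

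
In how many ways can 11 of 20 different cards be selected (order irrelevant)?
C(20,11) = 20!/(11!×9!) = 167960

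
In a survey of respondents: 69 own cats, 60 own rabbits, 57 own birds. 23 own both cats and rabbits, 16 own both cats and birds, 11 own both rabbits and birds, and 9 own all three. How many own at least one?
|A∪B∪C| = 69+60+57-23-16-11+9 = 145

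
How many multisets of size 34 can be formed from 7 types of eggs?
C(34+7-1, 7-1) = C(40, 6) = 3838380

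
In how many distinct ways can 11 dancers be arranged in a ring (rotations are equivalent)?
Circular: fix one position, arrange the rest. (11-1)! = 3628800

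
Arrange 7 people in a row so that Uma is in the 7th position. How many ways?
Fix one position: (7-1)! = 720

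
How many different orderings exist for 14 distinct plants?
14! = 87178291200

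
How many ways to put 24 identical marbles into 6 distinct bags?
C(24+6-1, 6-1) = C(29, 5) = 118755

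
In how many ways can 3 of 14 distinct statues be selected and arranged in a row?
P(14,3) = 14!/(14-3)! = 2184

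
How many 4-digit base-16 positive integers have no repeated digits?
First digit: 15 choices (nonzero). Then descending: 15 × 15 × 14 × 13 = 40950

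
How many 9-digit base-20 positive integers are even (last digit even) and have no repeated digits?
Last∈{0,2,4,6,8,10,12,14,16,18}. Last=0: 3047466240. Last nonzero: 9×18×P(18,7) = 25983659520. Total = 29031125760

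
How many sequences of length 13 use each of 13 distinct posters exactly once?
13! = 6227020800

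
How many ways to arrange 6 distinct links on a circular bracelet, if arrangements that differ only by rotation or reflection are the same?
(6-1)!/2 = 120/2 = 60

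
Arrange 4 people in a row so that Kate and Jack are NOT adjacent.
Total - adjacent = 4! - (4-1)!×2 = 24 - 12 = 12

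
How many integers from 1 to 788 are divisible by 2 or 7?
⌊788/2⌋ + ⌊788/7⌋ - ⌊788/14⌋ = 394 + 112 - 56 = 450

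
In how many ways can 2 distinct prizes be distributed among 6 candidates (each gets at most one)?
P(6,2) = 6!/(6-2)! = 30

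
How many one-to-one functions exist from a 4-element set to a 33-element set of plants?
P(33,4) = 33!/(33-4)! = 982080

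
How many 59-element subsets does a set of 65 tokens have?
C(65,59) = 65!/(59!×6!) = 82598880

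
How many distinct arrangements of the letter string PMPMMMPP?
8! / (4! × 4!) = 70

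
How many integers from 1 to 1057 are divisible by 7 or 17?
⌊1057/7⌋ + ⌊1057/17⌋ - ⌊1057/119⌋ = 151 + 62 - 8 = 205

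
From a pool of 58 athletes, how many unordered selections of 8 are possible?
C(58,8) = 58!/(8!×50!) = 1916797311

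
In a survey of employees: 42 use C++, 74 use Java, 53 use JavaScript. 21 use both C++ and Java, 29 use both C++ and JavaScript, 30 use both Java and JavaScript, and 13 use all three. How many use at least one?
|A∪B∪C| = 42+74+53-21-29-30+13 = 102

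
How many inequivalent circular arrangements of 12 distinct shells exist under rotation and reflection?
(12-1)!/2 = 39916800/2 = 19958400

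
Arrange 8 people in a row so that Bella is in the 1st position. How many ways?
Fix one position: (8-1)! = 5040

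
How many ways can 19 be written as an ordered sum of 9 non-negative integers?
C(19+9-1, 9-1) = C(27, 8) = 2220075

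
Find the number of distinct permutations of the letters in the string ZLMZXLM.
7! / (1! × 2! × 2! × 2!) = 630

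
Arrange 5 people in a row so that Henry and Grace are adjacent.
Treat as block: (5-1)! × 2! = 24 × 2 = 48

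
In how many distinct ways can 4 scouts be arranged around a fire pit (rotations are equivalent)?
Circular: fix one position, arrange the rest. (4-1)! = 6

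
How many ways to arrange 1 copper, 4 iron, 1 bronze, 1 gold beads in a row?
7! / (1! × 4! × 1! × 1!) = 210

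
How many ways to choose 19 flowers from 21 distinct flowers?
C(21,19) = 21!/(19!×2!) = 210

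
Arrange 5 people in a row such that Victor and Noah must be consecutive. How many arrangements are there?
Treat the 2 as one block: (5-2+1)! × 2! = 24 × 2 = 48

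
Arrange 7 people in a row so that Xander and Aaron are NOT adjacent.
Total - adjacent = 7! - (7-1)!×2 = 5040 - 1440 = 3600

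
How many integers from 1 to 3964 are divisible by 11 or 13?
⌊3964/11⌋ + ⌊3964/13⌋ - ⌊3964/143⌋ = 360 + 304 - 27 = 637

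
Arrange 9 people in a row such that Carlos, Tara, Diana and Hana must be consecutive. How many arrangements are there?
Treat the 4 as one block: (9-4+1)! × 4! = 720 × 24 = 17280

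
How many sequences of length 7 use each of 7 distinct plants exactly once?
7! = 5040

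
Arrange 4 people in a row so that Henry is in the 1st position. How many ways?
Fix one position: (4-1)! = 6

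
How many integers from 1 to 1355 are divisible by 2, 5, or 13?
⌊1355/2⌋+⌊1355/5⌋+⌊1355/13⌋ - ⌊1355/10⌋-⌊1355/26⌋-⌊1355/65⌋ + ⌊1355/130⌋ = 677+271+104 - 135-52-20 + 10 = 855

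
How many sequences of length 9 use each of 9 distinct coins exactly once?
9! = 362880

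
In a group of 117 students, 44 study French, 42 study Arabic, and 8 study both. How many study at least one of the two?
|A∪B| = |A| + |B| - |A∩B| = 44 + 42 - 8 = 78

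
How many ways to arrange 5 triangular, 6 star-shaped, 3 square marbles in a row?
14! / (5! × 6! × 3!) = 168168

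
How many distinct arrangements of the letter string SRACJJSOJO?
10! / (1! × 2! × 1! × 2! × 3! × 1!) = 151200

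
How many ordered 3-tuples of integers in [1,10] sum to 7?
Coefficient of x^7 in (x + x² + ... + x^10)^3. By inclusion-exclusion on dice exceeding 10: Σ_j (-1)^j C(3,j)·C(7-1-10j, 2) = C(3,0)·C(6,2) = 1·15 = 15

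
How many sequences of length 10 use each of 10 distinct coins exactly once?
10! = 3628800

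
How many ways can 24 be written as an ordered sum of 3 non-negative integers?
C(24+3-1, 3-1) = C(26, 2) = 325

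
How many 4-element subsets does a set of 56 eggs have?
C(56,4) = 56!/(4!×52!) = 367290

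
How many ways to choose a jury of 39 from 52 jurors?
C(52,39) = 52!/(39!×13!) = 635013559600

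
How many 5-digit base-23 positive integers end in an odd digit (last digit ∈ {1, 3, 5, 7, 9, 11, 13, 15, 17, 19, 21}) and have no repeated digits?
Last∈{1,3,5,7,9,11,13,15,17,19,21}. Last=0: 0. Last nonzero: 11×21×P(21,3) = 1843380. Total = 1843380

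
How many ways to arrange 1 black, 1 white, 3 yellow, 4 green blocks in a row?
9! / (1! × 1! × 3! × 4!) = 2520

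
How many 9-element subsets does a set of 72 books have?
C(72,9) = 72!/(9!×63!) = 85113005120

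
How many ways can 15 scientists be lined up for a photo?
15! = 1307674368000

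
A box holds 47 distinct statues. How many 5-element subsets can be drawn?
C(47,5) = 47!/(5!×42!) = 1533939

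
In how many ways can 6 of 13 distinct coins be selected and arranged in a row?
P(13,6) = 13!/(13-6)! = 1235520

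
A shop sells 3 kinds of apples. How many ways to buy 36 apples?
C(36+3-1, 3-1) = C(38, 2) = 703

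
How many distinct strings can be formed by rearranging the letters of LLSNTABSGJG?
11! / (1! × 2! × 1! × 2! × 1! × 2! × 1! × 1!) = 4989600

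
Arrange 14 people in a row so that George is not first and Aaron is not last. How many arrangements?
By inclusion-exclusion: 14! - 2×(14-1)! + (14-2)! = 87178291200 - 12454041600 + 479001600 = 75203251200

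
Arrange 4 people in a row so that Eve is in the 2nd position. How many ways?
Fix one position: (4-1)! = 6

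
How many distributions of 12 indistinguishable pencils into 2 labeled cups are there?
C(12+2-1, 2-1) = C(13, 1) = 13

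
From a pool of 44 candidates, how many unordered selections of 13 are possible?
C(44,13) = 44!/(13!×31!) = 51915526432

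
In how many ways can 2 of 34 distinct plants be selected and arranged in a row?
P(34,2) = 34!/(34-2)! = 1122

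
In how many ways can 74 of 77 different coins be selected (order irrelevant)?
C(77,74) = 77!/(74!×3!) = 73150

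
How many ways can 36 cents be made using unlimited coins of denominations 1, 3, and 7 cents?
Coefficient of x^36 in 1/(1-x^1) · 1/(1-x^3) · 1/(1-x^7). Case on j = number of 7-cent coins (j = 0..5); remainder r = 36 - 7j is made from {1,3} in ⌊r/3⌋+1 ways. r = 36, 29, 22, 15, 8, 1 → 13 + 10 + 8 + 6 + 3 + 1 = 41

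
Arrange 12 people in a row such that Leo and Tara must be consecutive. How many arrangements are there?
Treat the 2 as one block: (12-2+1)! × 2! = 39916800 × 2 = 79833600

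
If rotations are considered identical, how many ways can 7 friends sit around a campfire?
Circular: fix one position, arrange the rest. (7-1)! = 720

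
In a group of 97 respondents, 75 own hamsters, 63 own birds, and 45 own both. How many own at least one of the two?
|A∪B| = |A| + |B| - |A∩B| = 75 + 63 - 45 = 93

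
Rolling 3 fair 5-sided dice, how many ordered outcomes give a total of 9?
Coefficient of x^9 in (x + x² + ... + x^5)^3. By inclusion-exclusion on dice exceeding 5: Σ_j (-1)^j C(3,j)·C(9-1-5j, 2) = C(3,0)·C(8,2) - C(3,1)·C(3,2) = 1·28 - 3·3 = 19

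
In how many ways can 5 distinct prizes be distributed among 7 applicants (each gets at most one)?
P(7,5) = 7!/(7-5)! = 2520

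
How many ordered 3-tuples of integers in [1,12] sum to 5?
Coefficient of x^5 in (x + x² + ... + x^12)^3. By inclusion-exclusion on dice exceeding 12: Σ_j (-1)^j C(3,j)·C(5-1-12j, 2) = C(3,0)·C(4,2) = 1·6 = 6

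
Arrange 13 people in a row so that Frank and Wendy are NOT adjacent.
Total - adjacent = 13! - (13-1)!×2 = 6227020800 - 958003200 = 5269017600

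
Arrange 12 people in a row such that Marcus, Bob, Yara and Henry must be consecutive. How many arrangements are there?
Treat the 4 as one block: (12-4+1)! × 4! = 362880 × 24 = 8709120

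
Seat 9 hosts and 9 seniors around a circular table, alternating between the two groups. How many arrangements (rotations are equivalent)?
Fix one of the hosts: (9-1)! ways for the remaining hosts, × 9! ways for the seniors = 40320 × 362880 = 14631321600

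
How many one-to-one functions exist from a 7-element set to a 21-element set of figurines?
P(21,7) = 21!/(21-7)! = 586051200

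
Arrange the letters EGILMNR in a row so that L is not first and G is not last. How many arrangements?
By inclusion-exclusion: 7! - 2×(7-1)! + (7-2)! = 5040 - 1440 + 120 = 3720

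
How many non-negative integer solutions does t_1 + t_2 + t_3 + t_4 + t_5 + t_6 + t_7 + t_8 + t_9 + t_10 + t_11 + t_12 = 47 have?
C(47+12-1, 12-1) = C(58, 11) = 227692286640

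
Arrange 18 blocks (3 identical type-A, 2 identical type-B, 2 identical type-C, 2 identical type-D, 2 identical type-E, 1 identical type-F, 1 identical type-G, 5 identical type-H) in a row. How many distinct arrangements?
18! / (3! × 2! × 2! × 2! × 2! × 1! × 1! × 5!) = 555761606400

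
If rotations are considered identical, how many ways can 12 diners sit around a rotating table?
Circular: fix one position, arrange the rest. (12-1)! = 39916800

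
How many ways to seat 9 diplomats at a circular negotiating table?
Circular: fix one position, arrange the rest. (9-1)! = 40320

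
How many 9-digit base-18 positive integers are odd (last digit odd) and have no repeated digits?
Last∈{1,3,5,7,9,11,13,15,17}. Last=0: 0. Last nonzero: 9×16×P(16,7) = 8302694400. Total = 8302694400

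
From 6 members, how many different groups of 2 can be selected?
C(6,2) = 6!/(2!×4!) = 15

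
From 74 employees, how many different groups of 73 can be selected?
C(74,73) = 74!/(73!×1!) = 74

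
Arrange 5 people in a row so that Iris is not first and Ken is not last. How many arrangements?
By inclusion-exclusion: 5! - 2×(5-1)! + (5-2)! = 120 - 48 + 6 = 78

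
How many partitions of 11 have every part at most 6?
Let r_j(i) = number of partitions of i into parts ≤ j, for i = 0..11. r_1(i) = 1 for all i; r_j(i) = r_{j-1}(i) + r_j(i-j). Rows j = 2..6: ≤2: 1 1 2 2 3 3 4 4 5 5 6 6; ≤3: 1 1 2 3 4 5 7 8 10 12 14 16; ≤4: 1 1 2 3 5 6 9 11 15 18 23 27; ≤5: 1 1 2 3 5 7 10 13 18 23 30 37; ≤6: 1 1 2 3 5 7 11 14 20 26 35 44. r_6(11) = 44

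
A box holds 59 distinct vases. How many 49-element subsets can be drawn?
C(59,49) = 59!/(49!×10!) = 62828356305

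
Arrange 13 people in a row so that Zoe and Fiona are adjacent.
Treat as block: (13-1)! × 2! = 479001600 × 2 = 958003200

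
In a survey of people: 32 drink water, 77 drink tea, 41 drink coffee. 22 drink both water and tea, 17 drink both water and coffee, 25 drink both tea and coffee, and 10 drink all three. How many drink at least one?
|A∪B∪C| = 32+77+41-22-17-25+10 = 96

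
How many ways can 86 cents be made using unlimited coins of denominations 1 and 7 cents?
Coefficient of x^86 in 1/(1-x^1) · 1/(1-x^7). Use j coins of 7 for j = 0..⌊86/7⌋ = 12, the rest in 1s: 12 + 1 = 13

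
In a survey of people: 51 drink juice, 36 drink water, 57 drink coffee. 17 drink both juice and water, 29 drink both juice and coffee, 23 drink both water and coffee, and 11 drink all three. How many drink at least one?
|A∪B∪C| = 51+36+57-17-29-23+11 = 86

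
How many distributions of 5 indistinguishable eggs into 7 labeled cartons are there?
C(5+7-1, 7-1) = C(11, 6) = 462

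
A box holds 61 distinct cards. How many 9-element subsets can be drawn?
C(61,9) = 61!/(9!×52!) = 17341763505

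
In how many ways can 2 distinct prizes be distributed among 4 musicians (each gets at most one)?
P(4,2) = 4!/(4-2)! = 12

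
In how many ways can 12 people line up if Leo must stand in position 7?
Fix one position: (12-1)! = 39916800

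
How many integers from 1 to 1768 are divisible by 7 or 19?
⌊1768/7⌋ + ⌊1768/19⌋ - ⌊1768/133⌋ = 252 + 93 - 13 = 332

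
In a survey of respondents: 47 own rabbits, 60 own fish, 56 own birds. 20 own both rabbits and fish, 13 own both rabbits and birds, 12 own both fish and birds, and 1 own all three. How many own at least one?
|A∪B∪C| = 47+60+56-20-13-12+1 = 119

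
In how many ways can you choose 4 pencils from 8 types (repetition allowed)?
C(4+8-1, 8-1) = C(11, 7) = 330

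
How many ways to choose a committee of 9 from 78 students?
C(78,9) = 78!/(9!×69!) = 182364632450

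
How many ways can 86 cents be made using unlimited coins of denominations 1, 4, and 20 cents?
Coefficient of x^86 in 1/(1-x^1) · 1/(1-x^4) · 1/(1-x^20). Case on j = number of 20-cent coins (j = 0..4); remainder r = 86 - 20j is made from {1,4} in ⌊r/4⌋+1 ways. r = 86, 66, 46, 26, 6 → 22 + 17 + 12 + 7 + 2 = 60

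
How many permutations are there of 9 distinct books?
9! = 362880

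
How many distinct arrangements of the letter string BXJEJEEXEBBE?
12! / (5! × 3! × 2! × 2!) = 166320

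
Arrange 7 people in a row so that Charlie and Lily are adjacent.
Treat as block: (7-1)! × 2! = 720 × 2 = 1440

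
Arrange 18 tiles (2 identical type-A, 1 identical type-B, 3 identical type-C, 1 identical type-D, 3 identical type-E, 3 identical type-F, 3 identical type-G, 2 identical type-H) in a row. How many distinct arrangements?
18! / (2! × 1! × 3! × 1! × 3! × 3! × 3! × 2!) = 1235025792000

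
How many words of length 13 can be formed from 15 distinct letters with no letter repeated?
P(15,13) = 15!/(15-13)! = 653837184000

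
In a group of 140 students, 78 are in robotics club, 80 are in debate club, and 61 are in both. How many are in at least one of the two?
|A∪B| = |A| + |B| - |A∩B| = 78 + 80 - 61 = 97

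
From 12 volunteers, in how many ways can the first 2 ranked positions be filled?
P(12,2) = 12!/(12-2)! = 132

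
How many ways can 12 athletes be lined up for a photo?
12! = 479001600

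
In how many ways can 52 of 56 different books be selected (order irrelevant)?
C(56,52) = 56!/(52!×4!) = 367290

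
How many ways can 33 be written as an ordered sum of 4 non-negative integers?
C(33+4-1, 4-1) = C(36, 3) = 7140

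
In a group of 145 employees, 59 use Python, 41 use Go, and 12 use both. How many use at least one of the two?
|A∪B| = |A| + |B| - |A∩B| = 59 + 41 - 12 = 88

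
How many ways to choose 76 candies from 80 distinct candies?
C(80,76) = 80!/(76!×4!) = 1581580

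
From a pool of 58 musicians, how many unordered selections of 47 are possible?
C(58,47) = 58!/(47!×11!) = 227692286640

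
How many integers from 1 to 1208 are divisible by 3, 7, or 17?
⌊1208/3⌋+⌊1208/7⌋+⌊1208/17⌋ - ⌊1208/21⌋-⌊1208/51⌋-⌊1208/119⌋ + ⌊1208/357⌋ = 402+172+71 - 57-23-10 + 3 = 558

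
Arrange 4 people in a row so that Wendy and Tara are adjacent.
Treat as block: (4-1)! × 2! = 6 × 2 = 12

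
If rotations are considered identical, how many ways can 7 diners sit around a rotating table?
Circular: fix one position, arrange the rest. (7-1)! = 720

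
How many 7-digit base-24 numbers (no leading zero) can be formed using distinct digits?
First digit: 23 choices (nonzero). Then descending: 23 × 23 × 22 × 21 × 20 × 19 × 18 = 1671682320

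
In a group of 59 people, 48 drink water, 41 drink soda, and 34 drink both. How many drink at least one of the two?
|A∪B| = |A| + |B| - |A∩B| = 48 + 41 - 34 = 55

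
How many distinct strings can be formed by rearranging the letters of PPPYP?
5! / (4! × 1!) = 5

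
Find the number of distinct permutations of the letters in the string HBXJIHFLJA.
10! / (1! × 1! × 1! × 2! × 2! × 1! × 1! × 1!) = 907200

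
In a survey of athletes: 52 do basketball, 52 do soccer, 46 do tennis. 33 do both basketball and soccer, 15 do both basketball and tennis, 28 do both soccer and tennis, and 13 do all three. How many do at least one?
|A∪B∪C| = 52+52+46-33-15-28+13 = 87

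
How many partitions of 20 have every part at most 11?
Let r_j(i) = number of partitions of i into parts ≤ j, for i = 0..20. r_1(i) = 1 for all i; r_j(i) = r_{j-1}(i) + r_j(i-j). Rows j = 2..11: ≤2: 1 1 2 2 3 3 4 4 5 5 6 6 7 7 8 8 9 9 10 10 11; ≤3: 1 1 2 3 4 5 7 8 10 12 14 16 19 21 24 27 30 33 37 40 44; ≤4: 1 1 2 3 5 6 9 11 15 18 23 27 34 39 47 54 64 72 84 94 108; ≤5: 1 1 2 3 5 7 10 13 18 23 30 37 47 57 70 84 101 119 141 164 192; ≤6: 1 1 2 3 5 7 11 14 20 26 35 44 58 71 90 110 136 163 199 235 282; ≤7: 1 1 2 3 5 7 11 15 21 28 38 49 65 82 105 131 164 201 248 300 364; ≤8: 1 1 2 3 5 7 11 15 22 29 40 52 70 89 116 146 186 230 288 352 434; ≤9: 1 1 2 3 5 7 11 15 22 30 41 54 73 94 123 157 201 252 318 393 488; ≤10: 1 1 2 3 5 7 11 15 22 30 42 55 75 97 128 164 212 267 340 423 530; ≤11: 1 1 2 3 5 7 11 15 22 30 42 56 76 99 131 169 219 278 355 445 560. r_11(20) = 560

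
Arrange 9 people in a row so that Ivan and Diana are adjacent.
Treat as block: (9-1)! × 2! = 40320 × 2 = 80640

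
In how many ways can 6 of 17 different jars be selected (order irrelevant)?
C(17,6) = 17!/(6!×11!) = 12376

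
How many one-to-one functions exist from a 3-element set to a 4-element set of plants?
P(4,3) = 4!/(4-3)! = 24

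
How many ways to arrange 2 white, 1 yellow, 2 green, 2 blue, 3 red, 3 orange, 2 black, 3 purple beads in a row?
18! / (2! × 1! × 2! × 2! × 3! × 3! × 2! × 3!) = 1852538688000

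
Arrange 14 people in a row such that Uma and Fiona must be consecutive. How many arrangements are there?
Treat the 2 as one block: (14-2+1)! × 2! = 6227020800 × 2 = 12454041600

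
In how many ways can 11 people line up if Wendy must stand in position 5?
Fix one position: (11-1)! = 3628800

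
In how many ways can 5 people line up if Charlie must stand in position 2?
Fix one position: (5-1)! = 24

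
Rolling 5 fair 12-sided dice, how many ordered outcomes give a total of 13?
Coefficient of x^13 in (x + x² + ... + x^12)^5. By inclusion-exclusion on dice exceeding 12: Σ_j (-1)^j C(5,j)·C(13-1-12j, 4) = C(5,0)·C(12,4) = 1·495 = 495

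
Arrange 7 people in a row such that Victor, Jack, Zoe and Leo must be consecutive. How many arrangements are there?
Treat the 4 as one block: (7-4+1)! × 4! = 24 × 24 = 576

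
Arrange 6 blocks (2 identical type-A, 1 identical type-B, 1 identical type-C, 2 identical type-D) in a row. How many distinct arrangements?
6! / (2! × 1! × 1! × 2!) = 180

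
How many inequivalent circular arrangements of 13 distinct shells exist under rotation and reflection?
(13-1)!/2 = 479001600/2 = 239500800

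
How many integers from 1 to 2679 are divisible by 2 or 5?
⌊2679/2⌋ + ⌊2679/5⌋ - ⌊2679/10⌋ = 1339 + 535 - 267 = 1607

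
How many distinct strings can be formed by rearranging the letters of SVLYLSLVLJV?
11! / (1! × 2! × 3! × 4! × 1!) = 138600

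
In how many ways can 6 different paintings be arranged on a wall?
6! = 720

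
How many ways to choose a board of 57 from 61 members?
C(61,57) = 61!/(57!×4!) = 521855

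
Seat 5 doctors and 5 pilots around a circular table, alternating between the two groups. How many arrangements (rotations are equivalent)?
Fix one of the doctors: (5-1)! ways for the remaining doctors, × 5! ways for the pilots = 24 × 120 = 2880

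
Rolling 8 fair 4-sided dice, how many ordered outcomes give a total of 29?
Coefficient of x^29 in (x + x² + ... + x^4)^8. By inclusion-exclusion on dice exceeding 4: Σ_j (-1)^j C(8,j)·C(29-1-4j, 7) = C(8,0)·C(28,7) - C(8,1)·C(24,7) + C(8,2)·C(20,7) - C(8,3)·C(16,7) + C(8,4)·C(12,7) - C(8,5)·C(8,7) = 1·1184040 - 8·346104 + 28·77520 - 56·11440 + 70·792 - 56·8 = 120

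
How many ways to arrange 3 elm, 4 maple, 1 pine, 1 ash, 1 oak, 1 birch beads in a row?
11! / (3! × 4! × 1! × 1! × 1! × 1!) = 277200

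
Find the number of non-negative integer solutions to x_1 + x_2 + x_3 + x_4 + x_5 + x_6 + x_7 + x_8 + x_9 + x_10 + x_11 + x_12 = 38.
C(38+12-1, 12-1) = C(49, 11) = 29135916264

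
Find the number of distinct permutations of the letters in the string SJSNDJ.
6! / (1! × 2! × 2! × 1!) = 180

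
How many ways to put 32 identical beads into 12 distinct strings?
C(32+12-1, 12-1) = C(43, 11) = 5752004349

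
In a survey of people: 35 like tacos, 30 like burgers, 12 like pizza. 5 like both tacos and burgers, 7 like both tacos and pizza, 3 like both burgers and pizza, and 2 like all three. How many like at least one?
|A∪B∪C| = 35+30+12-5-7-3+2 = 64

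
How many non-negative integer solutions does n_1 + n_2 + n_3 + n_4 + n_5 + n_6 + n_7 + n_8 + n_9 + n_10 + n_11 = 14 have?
C(14+11-1, 11-1) = C(24, 10) = 1961256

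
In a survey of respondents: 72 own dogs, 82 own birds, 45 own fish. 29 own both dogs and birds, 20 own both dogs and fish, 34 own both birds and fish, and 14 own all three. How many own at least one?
|A∪B∪C| = 72+82+45-29-20-34+14 = 130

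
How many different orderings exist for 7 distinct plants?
7! = 5040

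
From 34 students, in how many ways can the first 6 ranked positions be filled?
P(34,6) = 34!/(34-6)! = 968330880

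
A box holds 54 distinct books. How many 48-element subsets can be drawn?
C(54,48) = 54!/(48!×6!) = 25827165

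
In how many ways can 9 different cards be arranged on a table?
9! = 362880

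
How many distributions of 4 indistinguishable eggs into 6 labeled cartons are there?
C(4+6-1, 6-1) = C(9, 5) = 126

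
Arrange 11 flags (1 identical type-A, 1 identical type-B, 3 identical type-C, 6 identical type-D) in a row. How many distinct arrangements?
11! / (1! × 1! × 3! × 6!) = 9240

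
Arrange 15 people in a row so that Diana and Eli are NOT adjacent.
Total - adjacent = 15! - (15-1)!×2 = 1307674368000 - 174356582400 = 1133317785600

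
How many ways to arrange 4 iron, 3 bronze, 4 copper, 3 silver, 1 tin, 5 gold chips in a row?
20! / (4! × 3! × 4! × 3! × 1! × 5!) = 977728752000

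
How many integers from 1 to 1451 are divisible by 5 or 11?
⌊1451/5⌋ + ⌊1451/11⌋ - ⌊1451/55⌋ = 290 + 131 - 26 = 395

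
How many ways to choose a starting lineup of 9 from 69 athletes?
C(69,9) = 69!/(9!×60!) = 56672074888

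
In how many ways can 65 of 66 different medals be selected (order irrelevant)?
C(66,65) = 66!/(65!×1!) = 66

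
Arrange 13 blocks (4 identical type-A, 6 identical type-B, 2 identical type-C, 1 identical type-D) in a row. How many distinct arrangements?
13! / (4! × 6! × 2! × 1!) = 180180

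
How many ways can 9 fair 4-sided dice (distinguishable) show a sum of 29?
Coefficient of x^29 in (x + x² + ... + x^4)^9. By inclusion-exclusion on dice exceeding 4: Σ_j (-1)^j C(9,j)·C(29-1-4j, 8) = C(9,0)·C(28,8) - C(9,1)·C(24,8) + C(9,2)·C(20,8) - C(9,3)·C(16,8) + C(9,4)·C(12,8) - C(9,5)·C(8,8) = 1·3108105 - 9·735471 + 36·125970 - 84·12870 + 126·495 - 126·1 = 4950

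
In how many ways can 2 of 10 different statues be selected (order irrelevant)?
C(10,2) = 10!/(2!×8!) = 45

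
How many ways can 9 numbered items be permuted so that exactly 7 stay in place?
Choose the 7 fixed points C(9,7) = 36, derange the rest: !2 = Σ_{j=0}^{2} (-1)^j·2!/j! = 2 - 2 + 1 = 1. Product = 36 × 1 = 36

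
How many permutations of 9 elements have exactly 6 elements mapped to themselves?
Choose the 6 fixed points C(9,6) = 84, derange the rest: !3 = Σ_{j=0}^{3} (-1)^j·3!/j! = 6 - 6 + 3 - 1 = 2. Product = 84 × 2 = 168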